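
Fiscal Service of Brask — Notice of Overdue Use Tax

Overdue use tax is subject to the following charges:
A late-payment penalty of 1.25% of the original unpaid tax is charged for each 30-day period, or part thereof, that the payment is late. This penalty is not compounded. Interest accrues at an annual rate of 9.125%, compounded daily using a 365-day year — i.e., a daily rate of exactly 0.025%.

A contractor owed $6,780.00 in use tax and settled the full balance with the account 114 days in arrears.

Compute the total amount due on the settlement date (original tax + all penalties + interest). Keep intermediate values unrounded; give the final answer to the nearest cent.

$7,314.99

Penalty periods: ⌈114/30⌉ = 4; penalty = 4 × 1.25% × $6,780.00 = $339.00
Interest: $6,780.00 × ((1 + 0.00025)^114 − 1) = $6,780.00 × 0.02890635… = $195.9850…
Total = $6,780.00 + $339.0000 + $195.9850… = $7,314.99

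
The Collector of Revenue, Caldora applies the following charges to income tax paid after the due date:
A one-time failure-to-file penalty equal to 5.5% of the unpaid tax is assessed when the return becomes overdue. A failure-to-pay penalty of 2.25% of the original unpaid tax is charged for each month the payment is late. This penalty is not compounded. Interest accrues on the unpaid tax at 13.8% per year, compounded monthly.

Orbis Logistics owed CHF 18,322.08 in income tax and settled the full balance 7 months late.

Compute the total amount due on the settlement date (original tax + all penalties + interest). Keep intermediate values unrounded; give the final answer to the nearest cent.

Failure-to-file penalty: 5.5% × CHF 18,322.08 = CHF 1,007.71…
Failure-to-pay penalty = 2.25% × CHF 18,322.08 × 7 mo = CHF 2,885.73…
Interest (13.8%/yr ÷ 12 = 1.15%/month): CHF 18,322.08 × ((1 + 0.0115)^7 − 1) = CHF 1,526.7990…
Total = CHF 18,322.08 + CHF 3,893.4420 + CHF 1,526.7990… = CHF 23,742.32

CHF 23,742.32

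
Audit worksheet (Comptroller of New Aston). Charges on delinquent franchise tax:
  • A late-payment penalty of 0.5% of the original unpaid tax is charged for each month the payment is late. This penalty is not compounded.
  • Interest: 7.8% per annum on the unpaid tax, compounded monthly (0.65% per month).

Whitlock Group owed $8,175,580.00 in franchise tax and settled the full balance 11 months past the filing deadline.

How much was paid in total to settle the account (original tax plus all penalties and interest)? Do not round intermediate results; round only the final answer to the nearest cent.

Late-payment penalty: 11 × 0.5% × $8,175,580.00 = $449,656.90
Interest: $8,175,580.00 × ((1 + 0.0065)^11 − 1) = $8,175,580.00 × 0.0738697… = $603,927.2952…
Total = $8,175,580.00 + $449,656.9000 + $603,927.2952… = $9,229,164.20

$9,229,164.20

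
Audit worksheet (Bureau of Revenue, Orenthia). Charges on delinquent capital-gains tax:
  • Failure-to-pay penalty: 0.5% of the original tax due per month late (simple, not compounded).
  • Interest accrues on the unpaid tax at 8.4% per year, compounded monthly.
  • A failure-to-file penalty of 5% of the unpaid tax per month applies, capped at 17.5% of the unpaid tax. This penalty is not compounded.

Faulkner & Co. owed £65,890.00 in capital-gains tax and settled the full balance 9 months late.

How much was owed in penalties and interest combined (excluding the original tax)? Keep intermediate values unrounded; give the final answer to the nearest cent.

£18,765.02

Failure-to-file: 9 × 5% × £65,890.00 = £29,650.50, capped at 17.5% × £65,890.00 = £11,530.75
Failure-to-pay penalty = 0.5% × £65,890.00 × 9 mo = £2,965.05
Interest (8.4%/yr ÷ 12 = 0.7%/month): £65,890.00 × ((1 + 0.007)^9 − 1) = £4,269.2185…
Penalties + interest = £14,495.8000 + £4,269.2185… = £18,765.02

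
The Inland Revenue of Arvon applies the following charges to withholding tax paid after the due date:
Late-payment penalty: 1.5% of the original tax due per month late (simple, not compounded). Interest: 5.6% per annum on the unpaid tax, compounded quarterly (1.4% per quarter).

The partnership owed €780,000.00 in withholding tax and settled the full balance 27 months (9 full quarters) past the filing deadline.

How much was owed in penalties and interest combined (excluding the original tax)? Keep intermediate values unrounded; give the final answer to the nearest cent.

Late-payment penalty: 27 × 1.5% × €780,000.00 = €315,900.00
Interest: €780,000.00 × ((1 + 0.014)^9 − 1) = €780,000.00 × 0.1332914… = €103,967.2958…
Penalties + interest = €315,900.0000 + €103,967.2958… = €419,867.30

€419,867.30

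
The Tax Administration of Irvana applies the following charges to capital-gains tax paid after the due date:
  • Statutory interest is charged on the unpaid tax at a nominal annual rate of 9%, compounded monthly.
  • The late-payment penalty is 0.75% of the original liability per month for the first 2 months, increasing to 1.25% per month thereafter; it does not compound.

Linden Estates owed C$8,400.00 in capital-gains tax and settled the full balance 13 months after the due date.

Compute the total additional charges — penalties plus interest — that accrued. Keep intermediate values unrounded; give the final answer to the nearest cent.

Penalty, months 1–2: 2 × 0.75% × C$8,400.00 = C$126.00
Penalty, months 3–13: 11 × 1.25% × C$8,400.00 = C$1,155.00
Interest (9%/yr ÷ 12 = 0.75%/month): C$8,400.00 × ((1 + 0.0075)^13 − 1) = C$856.8878…
Penalties + interest = C$1,281.0000 + C$856.8878… = C$2,137.89

C$2,137.89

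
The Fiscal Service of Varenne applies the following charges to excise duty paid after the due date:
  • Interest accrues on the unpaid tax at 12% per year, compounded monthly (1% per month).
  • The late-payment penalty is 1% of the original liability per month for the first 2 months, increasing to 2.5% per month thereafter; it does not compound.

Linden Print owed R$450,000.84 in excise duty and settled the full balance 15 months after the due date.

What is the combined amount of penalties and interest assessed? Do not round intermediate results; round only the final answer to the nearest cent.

R$227,686.45

Penalty, months 1–2: 2 × 1% × R$450,000.84 = R$9,000.02…
Penalty, months 3–15: 13 × 2.5% × R$450,000.84 = R$146,250.27…
Interest: R$450,000.84 × ((1 + 0.01)^15 − 1) = R$450,000.84 × 0.1609690… = R$72,436.1651…
Penalties + interest = R$155,250.2898 + R$72,436.1651… = R$227,686.45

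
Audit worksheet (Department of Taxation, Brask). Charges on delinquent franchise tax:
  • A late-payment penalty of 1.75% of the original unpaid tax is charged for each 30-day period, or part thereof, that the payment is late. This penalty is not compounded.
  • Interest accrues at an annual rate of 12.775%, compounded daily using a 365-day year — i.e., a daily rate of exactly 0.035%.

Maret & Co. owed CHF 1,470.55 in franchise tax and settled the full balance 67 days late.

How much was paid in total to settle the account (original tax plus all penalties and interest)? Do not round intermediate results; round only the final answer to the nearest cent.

Penalty periods: ⌈67/30⌉ = 3; penalty = 3 × 1.75% × CHF 1,470.55 = CHF 77.20…
Interest: CHF 1,470.55 × ((1 + 0.00035)^67 − 1) = CHF 1,470.55 × 0.02372291… = CHF 34.8857…
Total = CHF 1,470.55 + CHF 77.2039… + CHF 34.8857… = CHF 1,582.64

CHF 1,582.64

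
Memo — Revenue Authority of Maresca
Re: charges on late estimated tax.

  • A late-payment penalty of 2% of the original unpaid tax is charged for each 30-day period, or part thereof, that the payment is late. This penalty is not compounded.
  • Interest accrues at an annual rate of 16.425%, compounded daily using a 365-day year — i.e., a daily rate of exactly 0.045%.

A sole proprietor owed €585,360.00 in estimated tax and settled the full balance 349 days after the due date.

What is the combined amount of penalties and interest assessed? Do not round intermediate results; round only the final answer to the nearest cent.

Penalty periods: ⌈349/30⌉ = 12; penalty = 12 × 2% × €585,360.00 = €140,486.40
Interest: €585,360.00 × ((1 + 0.00045)^349 − 1) = €585,360.00 × 0.17001278… = €99,518.6826…
Penalties + interest = €140,486.4000 + €99,518.6826… = €240,005.08

€240,005.08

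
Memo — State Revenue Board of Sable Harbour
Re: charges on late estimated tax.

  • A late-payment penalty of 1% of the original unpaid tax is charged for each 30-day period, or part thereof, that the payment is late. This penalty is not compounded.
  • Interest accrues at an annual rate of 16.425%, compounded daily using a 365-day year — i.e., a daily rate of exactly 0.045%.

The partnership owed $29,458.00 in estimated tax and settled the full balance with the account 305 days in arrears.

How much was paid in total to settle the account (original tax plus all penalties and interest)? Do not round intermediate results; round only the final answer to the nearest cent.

$37,031.05

Penalty periods: ⌈305/30⌉ = 11; penalty = 11 × 1% × $29,458.00 = $3,240.38
Interest: $29,458.00 × ((1 + 0.00045)^305 − 1) = $29,458.00 × 0.14707948… = $4,332.6673…
Total = $29,458.00 + $3,240.3800 + $4,332.6673… = $37,031.05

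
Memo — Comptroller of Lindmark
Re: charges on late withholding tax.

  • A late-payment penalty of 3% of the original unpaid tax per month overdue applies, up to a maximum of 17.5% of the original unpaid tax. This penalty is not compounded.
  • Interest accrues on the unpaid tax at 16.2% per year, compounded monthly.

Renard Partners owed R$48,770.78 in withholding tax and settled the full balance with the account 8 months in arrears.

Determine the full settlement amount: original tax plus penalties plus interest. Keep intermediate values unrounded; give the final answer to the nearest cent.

R$62,828.62

Penalty (uncapped): 8 × 3% × R$48,770.78 = R$11,704.99…; cap = 17.5% × R$48,770.78 = R$8,534.89… → penalty = R$8,534.89…
Interest (16.2%/yr ÷ 12 = 1.35%/month): R$48,770.78 × ((1 + 0.0135)^8 − 1) = R$5,522.9558…
Total = R$48,770.78 + R$8,534.8865 + R$5,522.9558… = R$62,828.62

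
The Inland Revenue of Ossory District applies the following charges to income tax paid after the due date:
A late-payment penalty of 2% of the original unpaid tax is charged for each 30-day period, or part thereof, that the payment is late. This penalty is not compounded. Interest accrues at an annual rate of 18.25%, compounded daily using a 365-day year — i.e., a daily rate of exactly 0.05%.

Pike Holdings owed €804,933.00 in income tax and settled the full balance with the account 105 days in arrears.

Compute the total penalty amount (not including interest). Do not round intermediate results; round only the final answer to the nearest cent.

Penalty periods: ⌈105/30⌉ = 4; penalty = 4 × 2% × €804,933.00 = €64,394.64

€64,394.64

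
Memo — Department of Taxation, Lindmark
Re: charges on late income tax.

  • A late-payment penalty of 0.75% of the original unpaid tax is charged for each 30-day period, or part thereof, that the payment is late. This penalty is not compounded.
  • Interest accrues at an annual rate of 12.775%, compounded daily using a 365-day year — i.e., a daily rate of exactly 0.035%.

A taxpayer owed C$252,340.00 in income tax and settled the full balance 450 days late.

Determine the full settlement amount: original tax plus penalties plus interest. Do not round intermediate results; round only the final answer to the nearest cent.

C$323,764.46

Penalty periods: ⌈450/30⌉ = 15; penalty = 15 × 0.75% × C$252,340.00 = C$28,388.25
Interest: C$252,340.00 × ((1 + 0.00035)^450 − 1) = C$252,340.00 × 0.17054850… = C$43,036.2089…
Total = C$252,340.00 + C$28,388.2500 + C$43,036.2089… = C$323,764.46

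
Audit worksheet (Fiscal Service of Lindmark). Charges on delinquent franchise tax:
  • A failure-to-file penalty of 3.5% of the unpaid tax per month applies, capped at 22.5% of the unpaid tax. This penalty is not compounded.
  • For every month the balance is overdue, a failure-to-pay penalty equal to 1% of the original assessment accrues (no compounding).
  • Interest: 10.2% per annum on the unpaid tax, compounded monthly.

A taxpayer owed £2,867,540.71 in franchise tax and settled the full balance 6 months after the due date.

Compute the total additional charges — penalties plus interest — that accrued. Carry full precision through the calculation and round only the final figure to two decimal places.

Failure-to-file: 6 × 3.5% × £2,867,540.71 = £602,183.55… (under the 22.5% cap)
Failure-to-pay penalty: 6 × 1% × £2,867,540.71 = £172,052.44…
Interest (10.2%/yr ÷ 12 = 0.85%/month): £2,867,540.71 × ((1 + 0.0085)^6 − 1) = £149,387.7193…
Penalties + interest = £774,235.9917 + £149,387.7193… = £923,623.71

£923,623.71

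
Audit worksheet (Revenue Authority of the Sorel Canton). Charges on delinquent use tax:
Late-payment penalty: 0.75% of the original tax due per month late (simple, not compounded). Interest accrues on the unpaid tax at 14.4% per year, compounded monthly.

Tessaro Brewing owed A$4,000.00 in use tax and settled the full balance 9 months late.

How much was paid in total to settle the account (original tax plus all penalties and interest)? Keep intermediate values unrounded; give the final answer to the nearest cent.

A$4,723.33

Late-payment penalty: 9 × 0.75% × A$4,000.00 = A$270.00
Interest (14.4%/yr ÷ 12 = 1.2%/month): A$4,000.00 × ((1 + 0.012)^9 − 1) = A$453.3272…
Total = A$4,000.00 + A$270.0000 + A$453.3272… = A$4,723.33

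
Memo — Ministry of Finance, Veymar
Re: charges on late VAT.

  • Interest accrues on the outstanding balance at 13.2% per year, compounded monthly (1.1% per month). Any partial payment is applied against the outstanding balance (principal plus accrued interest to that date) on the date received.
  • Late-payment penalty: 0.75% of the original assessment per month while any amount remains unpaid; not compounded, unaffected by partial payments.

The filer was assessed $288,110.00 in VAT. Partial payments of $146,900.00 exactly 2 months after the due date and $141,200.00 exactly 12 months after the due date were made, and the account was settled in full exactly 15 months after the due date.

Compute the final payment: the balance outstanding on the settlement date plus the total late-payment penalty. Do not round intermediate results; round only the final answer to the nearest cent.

Balance at month 2: $288,110.0000 × (1 + 0.011)^2 = $294,483.2813…
After $146,900.00 payment: $294,483.2813… − $146,900.00 = $147,583.2813…
Balance at month 12: $147,583.2813… × (1 + 0.011)^10 = $164,645.0650…
After $141,200.00 payment: $164,645.0650… − $141,200.00 = $23,445.0650…
Balance at month 15: $23,445.0650… × (1 + 0.011)^3 = $24,227.2939…
Penalty: 15 × 0.75% × $288,110.00 = $32,412.38…
Final settlement = outstanding balance + penalty = $24,227.2939… + $32,412.38… = $56,639.67

$56,639.67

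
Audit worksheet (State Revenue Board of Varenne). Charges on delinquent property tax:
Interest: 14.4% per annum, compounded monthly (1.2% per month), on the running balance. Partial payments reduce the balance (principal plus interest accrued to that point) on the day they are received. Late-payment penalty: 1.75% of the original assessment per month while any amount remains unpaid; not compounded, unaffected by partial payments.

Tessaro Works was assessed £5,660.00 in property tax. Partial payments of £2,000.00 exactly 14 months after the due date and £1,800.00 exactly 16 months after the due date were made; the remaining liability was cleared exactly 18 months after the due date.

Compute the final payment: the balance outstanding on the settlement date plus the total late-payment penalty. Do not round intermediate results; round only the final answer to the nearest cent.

Balance at month 14: £5,660.0000 × (1 + 0.012)^14 = £6,688.7291…
After £2,000.00 payment: £6,688.7291… − £2,000.00 = £4,688.7291…
Balance at month 16: £4,688.7291… × (1 + 0.012)^2 = £4,801.9338…
After £1,800.00 payment: £4,801.9338… − £1,800.00 = £3,001.9338…
Balance at month 18: £3,001.9338… × (1 + 0.012)^2 = £3,074.4125…
Penalty: 18 × 1.75% × £5,660.00 = £1,782.90
Final settlement = outstanding balance + penalty = £3,074.4125… + £1,782.90 = £4,857.31

£4,857.31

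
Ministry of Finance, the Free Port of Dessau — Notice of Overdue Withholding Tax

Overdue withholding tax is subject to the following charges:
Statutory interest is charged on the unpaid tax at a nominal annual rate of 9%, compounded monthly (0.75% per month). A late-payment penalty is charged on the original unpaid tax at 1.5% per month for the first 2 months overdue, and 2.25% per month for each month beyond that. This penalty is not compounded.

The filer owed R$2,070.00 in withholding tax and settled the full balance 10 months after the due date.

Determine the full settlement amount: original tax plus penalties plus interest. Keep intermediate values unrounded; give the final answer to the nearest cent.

Penalty, months 1–2: 2 × 1.5% × R$2,070.00 = R$62.10
Penalty, months 3–10: 8 × 2.25% × R$2,070.00 = R$372.60
Interest: R$2,070.00 × ((1 + 0.0075)^10 − 1) = R$2,070.00 × 0.0775825… = R$160.5959…
Total = R$2,070.00 + R$434.7000 + R$160.5959… = R$2,665.30

R$2,665.30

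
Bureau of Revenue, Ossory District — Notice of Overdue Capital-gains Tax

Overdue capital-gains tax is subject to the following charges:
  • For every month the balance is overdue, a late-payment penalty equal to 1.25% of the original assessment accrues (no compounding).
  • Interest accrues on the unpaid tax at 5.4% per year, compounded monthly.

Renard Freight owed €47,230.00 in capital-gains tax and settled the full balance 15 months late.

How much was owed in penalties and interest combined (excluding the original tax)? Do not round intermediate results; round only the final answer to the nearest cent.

Late-payment penalty = 1.25% × €47,230.00 × 15 mo = €8,855.63…
Interest (5.4%/yr ÷ 12 = 0.45%/month): €47,230.00 × ((1 + 0.0045)^15 − 1) = €3,290.4327…
Penalties + interest = €8,855.6250 + €3,290.4327… = €12,146.06

€12,146.06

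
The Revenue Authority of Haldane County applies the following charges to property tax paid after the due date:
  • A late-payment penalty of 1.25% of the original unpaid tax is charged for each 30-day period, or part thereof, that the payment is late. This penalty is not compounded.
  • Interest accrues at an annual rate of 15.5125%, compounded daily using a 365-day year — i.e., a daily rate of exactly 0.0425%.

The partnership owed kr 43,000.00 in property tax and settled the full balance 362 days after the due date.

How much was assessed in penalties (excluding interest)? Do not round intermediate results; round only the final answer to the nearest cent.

kr 6,987.50

Penalty periods: ⌈362/30⌉ = 13; penalty = 13 × 1.25% × kr 43,000.00 = kr 6,987.50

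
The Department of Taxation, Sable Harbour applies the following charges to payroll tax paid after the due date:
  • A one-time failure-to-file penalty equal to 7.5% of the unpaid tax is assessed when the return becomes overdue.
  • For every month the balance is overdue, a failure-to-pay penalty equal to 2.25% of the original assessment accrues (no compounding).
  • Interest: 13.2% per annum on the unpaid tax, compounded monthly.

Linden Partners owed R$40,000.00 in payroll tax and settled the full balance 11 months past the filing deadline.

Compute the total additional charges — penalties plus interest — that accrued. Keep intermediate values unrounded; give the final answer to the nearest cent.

Failure-to-file penalty: 7.5% × R$40,000.00 = R$3,000.00
Failure-to-pay penalty = 2.25% × R$40,000.00 × 11 mo = R$9,900.00
Interest (13.2%/yr ÷ 12 = 1.1%/month): R$40,000.00 × ((1 + 0.011)^11 − 1) = R$5,115.1809…
Penalties + interest = R$12,900.0000 + R$5,115.1809… = R$18,015.18

R$18,015.18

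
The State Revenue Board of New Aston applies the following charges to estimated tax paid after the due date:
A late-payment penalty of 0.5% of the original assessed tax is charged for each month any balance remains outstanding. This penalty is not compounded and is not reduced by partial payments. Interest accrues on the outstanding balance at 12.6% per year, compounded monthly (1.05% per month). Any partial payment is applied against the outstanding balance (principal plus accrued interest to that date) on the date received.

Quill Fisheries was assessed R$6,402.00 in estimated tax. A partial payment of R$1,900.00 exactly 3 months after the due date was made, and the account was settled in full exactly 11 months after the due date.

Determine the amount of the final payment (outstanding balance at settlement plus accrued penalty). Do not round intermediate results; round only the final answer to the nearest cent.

R$5,468.02

Balance at month 3: R$6,402.0000 × (1 + 0.0105)^3 = R$6,605.7879…
After R$1,900.00 payment: R$6,605.7879… − R$1,900.00 = R$4,705.7879…
Balance at month 11: R$4,705.7879… × (1 + 0.0105)^8 = R$5,115.9099…
Penalty: 11 × 0.5% × R$6,402.00 = R$352.11
Final settlement = outstanding balance + penalty = R$5,115.9099… + R$352.11 = R$5,468.02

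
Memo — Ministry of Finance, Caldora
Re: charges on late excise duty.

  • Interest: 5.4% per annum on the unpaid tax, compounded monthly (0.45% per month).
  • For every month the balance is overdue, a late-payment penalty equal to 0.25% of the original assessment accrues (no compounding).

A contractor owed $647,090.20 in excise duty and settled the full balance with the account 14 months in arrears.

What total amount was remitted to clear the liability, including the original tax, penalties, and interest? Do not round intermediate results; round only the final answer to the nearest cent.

Late-payment penalty: 14 × 0.25% × $647,090.20 = $22,648.16…
Interest: $647,090.20 × ((1 + 0.0045)^14 − 1) = $647,090.20 × 0.0648763… = $41,980.8397…
Total = $647,090.20 + $22,648.1570 + $41,980.8397… = $711,719.20

$711,719.20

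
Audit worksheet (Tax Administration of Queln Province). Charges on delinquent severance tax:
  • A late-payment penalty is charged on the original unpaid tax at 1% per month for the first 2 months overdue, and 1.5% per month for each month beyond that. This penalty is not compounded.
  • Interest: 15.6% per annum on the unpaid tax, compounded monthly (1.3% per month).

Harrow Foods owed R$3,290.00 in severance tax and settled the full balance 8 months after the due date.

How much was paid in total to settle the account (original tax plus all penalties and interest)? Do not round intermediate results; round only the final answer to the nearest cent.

Penalty, months 1–2: 2 × 1% × R$3,290.00 = R$65.80
Penalty, months 3–8: 6 × 1.5% × R$3,290.00 = R$296.10
Interest: R$3,290.00 × ((1 + 0.013)^8 − 1) = R$3,290.00 × 0.1088571… = R$358.1397…
Total = R$3,290.00 + R$361.9000 + R$358.1397… = R$4,010.04

R$4,010.04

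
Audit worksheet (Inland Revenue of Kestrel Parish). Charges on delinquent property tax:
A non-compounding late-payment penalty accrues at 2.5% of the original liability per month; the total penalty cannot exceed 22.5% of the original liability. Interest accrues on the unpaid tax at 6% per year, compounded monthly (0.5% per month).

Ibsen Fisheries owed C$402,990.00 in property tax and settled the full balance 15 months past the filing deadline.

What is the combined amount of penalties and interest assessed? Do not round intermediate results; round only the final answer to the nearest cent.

C$121,978.12

Penalty (uncapped): 15 × 2.5% × C$402,990.00 = C$151,121.25; cap = 22.5% × C$402,990.00 = C$90,672.75 → penalty = C$90,672.75
Interest: C$402,990.00 × ((1 + 0.005)^15 − 1) = C$402,990.00 × 0.0776827… = C$31,305.3664…
Penalties + interest = C$90,672.7500 + C$31,305.3664… = C$121,978.12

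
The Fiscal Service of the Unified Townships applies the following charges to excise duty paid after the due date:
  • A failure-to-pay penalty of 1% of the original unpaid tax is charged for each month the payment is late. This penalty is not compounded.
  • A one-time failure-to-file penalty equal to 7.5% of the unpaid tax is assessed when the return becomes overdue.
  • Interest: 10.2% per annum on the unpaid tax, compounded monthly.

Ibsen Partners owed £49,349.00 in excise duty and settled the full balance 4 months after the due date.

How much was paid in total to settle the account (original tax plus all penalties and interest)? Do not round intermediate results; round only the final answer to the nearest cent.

Failure-to-file penalty: 7.5% × £49,349.00 = £3,701.18…
Failure-to-pay penalty = 1% × £49,349.00 × 4 mo = £1,973.96
Interest (10.2%/yr ÷ 12 = 0.85%/month): £49,349.00 × ((1 + 0.0085)^4 − 1) = £1,699.3803…
Total = £49,349.00 + £5,675.1350 + £1,699.3803… = £56,723.52

£56,723.52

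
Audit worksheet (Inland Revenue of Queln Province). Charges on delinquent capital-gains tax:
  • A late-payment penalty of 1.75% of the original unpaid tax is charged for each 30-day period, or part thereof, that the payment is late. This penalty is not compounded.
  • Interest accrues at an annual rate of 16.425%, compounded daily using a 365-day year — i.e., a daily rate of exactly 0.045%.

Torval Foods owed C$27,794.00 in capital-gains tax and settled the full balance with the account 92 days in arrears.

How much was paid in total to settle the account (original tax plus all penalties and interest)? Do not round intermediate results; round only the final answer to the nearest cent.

C$30,914.13

Penalty periods: ⌈92/30⌉ = 4; penalty = 4 × 1.75% × C$27,794.00 = C$1,945.58
Interest: C$27,794.00 × ((1 + 0.00045)^92 − 1) = C$27,794.00 × 0.04225922… = C$1,174.5529…
Total = C$27,794.00 + C$1,945.5800 + C$1,174.5529… = C$30,914.13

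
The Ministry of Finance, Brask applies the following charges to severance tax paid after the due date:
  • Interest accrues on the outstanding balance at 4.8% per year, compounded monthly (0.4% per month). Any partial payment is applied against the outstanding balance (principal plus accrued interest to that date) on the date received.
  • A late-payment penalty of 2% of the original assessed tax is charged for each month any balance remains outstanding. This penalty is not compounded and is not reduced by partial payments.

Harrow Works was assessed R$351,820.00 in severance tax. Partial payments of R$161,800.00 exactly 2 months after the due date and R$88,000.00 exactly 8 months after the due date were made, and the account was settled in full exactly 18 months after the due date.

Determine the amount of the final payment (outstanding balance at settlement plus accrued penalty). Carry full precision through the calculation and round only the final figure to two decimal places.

R$240,630.38

Balance at month 2: R$351,820.0000 × (1 + 0.004)^2 = R$354,640.1891…
After R$161,800.00 payment: R$354,640.1891… − R$161,800.00 = R$192,840.1891…
Balance at month 8: R$192,840.1891… × (1 + 0.004)^6 = R$197,514.8829…
After R$88,000.00 payment: R$197,514.8829… − R$88,000.00 = R$109,514.8829…
Balance at month 18: R$109,514.8829… × (1 + 0.004)^10 = R$113,975.1759…
Penalty: 18 × 2% × R$351,820.00 = R$126,655.20
Final settlement = outstanding balance + penalty = R$113,975.1759… + R$126,655.20 = R$240,630.38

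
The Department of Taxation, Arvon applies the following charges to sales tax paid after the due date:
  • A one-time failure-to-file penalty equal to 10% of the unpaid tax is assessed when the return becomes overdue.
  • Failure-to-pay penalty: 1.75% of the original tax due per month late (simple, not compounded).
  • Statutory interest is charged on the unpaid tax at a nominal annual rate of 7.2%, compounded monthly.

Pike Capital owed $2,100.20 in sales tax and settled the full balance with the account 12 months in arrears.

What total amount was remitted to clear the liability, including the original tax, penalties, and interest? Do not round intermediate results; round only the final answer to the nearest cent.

$2,907.57

Failure-to-file penalty: 10% × $2,100.20 = $210.02
Failure-to-pay penalty = 1.75% × $2,100.20 × 12 mo = $441.04…
Interest (7.2%/yr ÷ 12 = 0.6%/month): $2,100.20 × ((1 + 0.006)^12 − 1) = $156.3056…
Total = $2,100.20 + $651.0620 + $156.3056… = $2,907.57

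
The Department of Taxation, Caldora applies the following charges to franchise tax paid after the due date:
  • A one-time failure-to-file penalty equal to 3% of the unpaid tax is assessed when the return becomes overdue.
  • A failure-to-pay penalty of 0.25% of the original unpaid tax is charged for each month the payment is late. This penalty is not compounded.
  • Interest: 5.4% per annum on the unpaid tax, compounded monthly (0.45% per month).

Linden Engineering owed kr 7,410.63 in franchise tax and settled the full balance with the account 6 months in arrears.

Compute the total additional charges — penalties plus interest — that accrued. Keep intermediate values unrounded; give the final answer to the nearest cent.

Failure-to-file penalty: 3% × kr 7,410.63 = kr 222.32…
Failure-to-pay penalty = 0.25% × kr 7,410.63 × 6 mo = kr 111.16…
Interest: kr 7,410.63 × ((1 + 0.0045)^6 − 1) = kr 7,410.63 × 0.0273056… = kr 202.3515…
Penalties + interest = kr 333.4784… + kr 202.3515… = kr 535.83

kr 535.83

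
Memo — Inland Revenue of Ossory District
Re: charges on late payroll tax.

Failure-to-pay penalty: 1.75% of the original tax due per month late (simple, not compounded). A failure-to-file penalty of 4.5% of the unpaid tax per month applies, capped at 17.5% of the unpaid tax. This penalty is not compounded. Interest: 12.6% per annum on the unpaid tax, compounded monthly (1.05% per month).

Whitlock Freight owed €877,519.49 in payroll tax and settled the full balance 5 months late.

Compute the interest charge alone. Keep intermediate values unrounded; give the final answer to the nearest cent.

€47,047.45

Interest: €877,519.49 × ((1 + 0.0105)^5 − 1) = €877,519.49 × 0.0536141… = €47,047.4503…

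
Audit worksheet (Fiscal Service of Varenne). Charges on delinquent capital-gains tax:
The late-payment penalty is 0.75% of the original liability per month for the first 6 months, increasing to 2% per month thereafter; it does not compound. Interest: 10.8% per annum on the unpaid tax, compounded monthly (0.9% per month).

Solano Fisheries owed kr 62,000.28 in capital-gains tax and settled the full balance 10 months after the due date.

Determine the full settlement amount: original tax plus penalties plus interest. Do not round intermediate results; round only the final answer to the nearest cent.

kr 75,561.84

Penalty, months 1–6: 6 × 0.75% × kr 62,000.28 = kr 2,790.01…
Penalty, months 7–10: 4 × 2% × kr 62,000.28 = kr 4,960.02…
Interest: kr 62,000.28 × ((1 + 0.009)^10 − 1) = kr 62,000.28 × 0.0937339… = kr 5,811.5264…
Total = kr 62,000.28 + kr 7,750.0350 + kr 5,811.5264… = kr 75,561.84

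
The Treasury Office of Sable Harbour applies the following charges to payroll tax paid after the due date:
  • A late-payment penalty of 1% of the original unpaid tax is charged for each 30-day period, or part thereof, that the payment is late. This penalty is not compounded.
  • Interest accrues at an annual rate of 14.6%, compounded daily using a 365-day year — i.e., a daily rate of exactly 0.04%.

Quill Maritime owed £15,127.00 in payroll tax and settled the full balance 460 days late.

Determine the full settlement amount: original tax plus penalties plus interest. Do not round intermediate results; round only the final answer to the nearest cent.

£20,602.54

Penalty periods: ⌈460/30⌉ = 16; penalty = 16 × 1% × £15,127.00 = £2,420.32
Interest: £15,127.00 × ((1 + 0.0004)^460 − 1) = £15,127.00 × 0.20197160… = £3,055.2244…
Total = £15,127.00 + £2,420.3200 + £3,055.2244… = £20,602.54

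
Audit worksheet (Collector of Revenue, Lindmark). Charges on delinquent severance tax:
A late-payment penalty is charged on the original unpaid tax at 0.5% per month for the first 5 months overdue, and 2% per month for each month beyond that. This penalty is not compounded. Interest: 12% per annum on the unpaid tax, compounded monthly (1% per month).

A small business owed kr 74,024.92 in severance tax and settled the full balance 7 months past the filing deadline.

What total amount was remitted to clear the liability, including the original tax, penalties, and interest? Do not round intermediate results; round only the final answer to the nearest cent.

kr 84,176.35

Penalty, months 1–5: 5 × 0.5% × kr 74,024.92 = kr 1,850.62…
Penalty, months 6–7: 2 × 2% × kr 74,024.92 = kr 2,961.00…
Interest: kr 74,024.92 × ((1 + 0.01)^7 − 1) = kr 74,024.92 × 0.0721354… = kr 5,339.8137…
Total = kr 74,024.92 + kr 4,811.6198 + kr 5,339.8137… = kr 84,176.35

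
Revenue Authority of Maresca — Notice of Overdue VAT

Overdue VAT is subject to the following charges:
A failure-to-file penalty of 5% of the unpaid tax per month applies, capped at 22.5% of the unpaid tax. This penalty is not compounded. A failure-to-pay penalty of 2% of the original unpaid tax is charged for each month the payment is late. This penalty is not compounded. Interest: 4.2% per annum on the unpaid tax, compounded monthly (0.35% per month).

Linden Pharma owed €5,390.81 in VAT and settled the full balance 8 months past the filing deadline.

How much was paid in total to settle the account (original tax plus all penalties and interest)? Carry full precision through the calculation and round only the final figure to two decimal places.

Failure-to-file: 8 × 5% × €5,390.81 = €2,156.32…, capped at 22.5% × €5,390.81 = €1,212.93…
Failure-to-pay penalty = 2% × €5,390.81 × 8 mo = €862.53…
Interest: €5,390.81 × ((1 + 0.0035)^8 − 1) = €5,390.81 × 0.0283454… = €152.8047…
Total = €5,390.81 + €2,075.4619… + €152.8047… = €7,619.08

€7,619.08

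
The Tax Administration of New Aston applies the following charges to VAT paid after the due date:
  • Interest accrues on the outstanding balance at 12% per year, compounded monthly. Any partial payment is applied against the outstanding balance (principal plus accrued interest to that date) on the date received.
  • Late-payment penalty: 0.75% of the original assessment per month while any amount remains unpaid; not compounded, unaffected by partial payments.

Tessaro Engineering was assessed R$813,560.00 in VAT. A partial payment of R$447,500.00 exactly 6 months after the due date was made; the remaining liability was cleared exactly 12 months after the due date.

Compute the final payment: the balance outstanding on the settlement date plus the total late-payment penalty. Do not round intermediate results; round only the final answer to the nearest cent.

Monthly rate = 12% ÷ 12 = 1%
Balance at month 6: R$813,560.0000 × (1 + 0.01)^6 = R$863,610.3337…
After R$447,500.00 payment: R$863,610.3337… − R$447,500.00 = R$416,110.3337…
Balance at month 12: R$416,110.3337… × (1 + 0.01)^6 = R$441,709.5041…
Penalty: 12 × 0.75% × R$813,560.00 = R$73,220.40
Final settlement = outstanding balance + penalty = R$441,709.5041… + R$73,220.40 = R$514,929.90

R$514,929.90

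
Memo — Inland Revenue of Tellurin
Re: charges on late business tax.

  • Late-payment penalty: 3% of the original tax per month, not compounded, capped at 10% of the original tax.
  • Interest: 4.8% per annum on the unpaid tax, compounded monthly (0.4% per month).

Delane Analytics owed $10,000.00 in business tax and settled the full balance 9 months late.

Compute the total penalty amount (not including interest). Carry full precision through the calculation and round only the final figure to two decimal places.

Penalty (uncapped): 9 × 3% × $10,000.00 = $2,700.00; cap = 10% × $10,000.00 = $1,000.00 → penalty = $1,000.00

$1,000.00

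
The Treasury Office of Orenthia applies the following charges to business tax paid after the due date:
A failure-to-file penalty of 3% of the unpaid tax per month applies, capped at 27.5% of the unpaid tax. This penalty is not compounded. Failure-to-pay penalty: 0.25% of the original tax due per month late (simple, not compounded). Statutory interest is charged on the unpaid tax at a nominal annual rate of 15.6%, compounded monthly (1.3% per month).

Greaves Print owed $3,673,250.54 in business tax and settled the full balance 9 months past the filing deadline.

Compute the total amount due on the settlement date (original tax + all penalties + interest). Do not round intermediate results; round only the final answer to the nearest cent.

$5,200,485.98

Failure-to-file: 9 × 3% × $3,673,250.54 = $991,777.65… (under the 27.5% cap)
Failure-to-pay penalty: 9 × 0.25% × $3,673,250.54 = $82,648.14…
Interest: $3,673,250.54 × ((1 + 0.013)^9 − 1) = $3,673,250.54 × 0.1232722… = $452,809.6527…
Total = $3,673,250.54 + $1,074,425.7830… + $452,809.6527… = $5,200,485.98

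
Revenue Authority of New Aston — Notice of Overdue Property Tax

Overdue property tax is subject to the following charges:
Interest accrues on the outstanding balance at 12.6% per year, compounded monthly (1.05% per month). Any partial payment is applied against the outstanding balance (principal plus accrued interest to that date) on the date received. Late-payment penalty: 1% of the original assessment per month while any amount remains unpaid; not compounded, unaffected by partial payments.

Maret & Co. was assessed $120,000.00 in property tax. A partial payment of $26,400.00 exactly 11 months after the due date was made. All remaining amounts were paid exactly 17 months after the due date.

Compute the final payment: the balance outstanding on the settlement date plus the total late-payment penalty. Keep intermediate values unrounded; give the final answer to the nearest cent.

$135,609.84

Balance at month 11: $120,000.0000 × (1 + 0.0105)^11 = $134,611.0595…
After $26,400.00 payment: $134,611.0595… − $26,400.00 = $108,211.0595…
Balance at month 17: $108,211.0595… × (1 + 0.0105)^6 = $115,209.8354…
Penalty: 17 × 1% × $120,000.00 = $20,400.00
Final settlement = outstanding balance + penalty = $115,209.8354… + $20,400.00 = $135,609.84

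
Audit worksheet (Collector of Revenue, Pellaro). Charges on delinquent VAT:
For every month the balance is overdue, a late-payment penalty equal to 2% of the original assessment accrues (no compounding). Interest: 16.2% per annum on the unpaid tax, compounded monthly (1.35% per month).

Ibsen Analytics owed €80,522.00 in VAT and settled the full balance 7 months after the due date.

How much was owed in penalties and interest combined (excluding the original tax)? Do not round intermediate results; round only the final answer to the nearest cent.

€19,197.62

Late-payment penalty: 7 × 2% × €80,522.00 = €11,273.08
Interest: €80,522.00 × ((1 + 0.0135)^7 − 1) = €80,522.00 × 0.0984145… = €7,924.5352…
Penalties + interest = €11,273.0800 + €7,924.5352… = €19,197.62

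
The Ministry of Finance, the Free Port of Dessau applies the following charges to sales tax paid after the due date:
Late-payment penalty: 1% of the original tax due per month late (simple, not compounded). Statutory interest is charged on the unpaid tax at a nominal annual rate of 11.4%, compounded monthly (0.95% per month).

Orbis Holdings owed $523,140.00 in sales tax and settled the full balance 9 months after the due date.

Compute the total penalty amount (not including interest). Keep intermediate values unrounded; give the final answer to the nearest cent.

$47,082.60

Late-payment penalty: 9 × 1% × $523,140.00 = $47,082.60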